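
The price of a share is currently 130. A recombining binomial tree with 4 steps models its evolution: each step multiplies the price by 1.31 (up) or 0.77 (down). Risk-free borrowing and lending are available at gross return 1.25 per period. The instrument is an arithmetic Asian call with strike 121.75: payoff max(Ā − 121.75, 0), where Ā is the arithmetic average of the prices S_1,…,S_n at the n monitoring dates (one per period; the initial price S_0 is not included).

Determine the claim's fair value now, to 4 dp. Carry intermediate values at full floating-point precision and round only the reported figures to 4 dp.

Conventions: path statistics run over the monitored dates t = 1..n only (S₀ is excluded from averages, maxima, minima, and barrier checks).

price = 46.2218

With p* = (R−d)/(u−d) = 0.8889, sum probability × payoff across the paths and divide by R^4.
Enumerate all 2^4 = 16 price paths (U = up ×1.31, D = down ×0.77); each path with k up-moves has probability p*^k·(1−p*)^(4−k).
DDDD: Ā=70.5563, payoff=0.0000, prob=0.000152
UDDD: Ā=120.0374, payoff=0.0000, prob=0.001219
DUDD: Ā=102.4874, payoff=0.0000, prob=0.001219
UUDD: Ā=174.3616, payoff=52.6116, prob=0.009755
DDUD: Ā=88.9739, payoff=0.0000, prob=0.001219
UDUD: Ā=151.3711, payoff=29.6211, prob=0.009755
DUUD: Ā=133.8211, payoff=12.0711, prob=0.009755
UUUD: Ā=227.6697, payoff=105.9197, prob=0.078037
DDDU: Ā=78.5685, payoff=0.0000, prob=0.001219
UDDU: Ā=133.6684, payoff=11.9184, prob=0.009755
DUDU: Ā=116.1184, payoff=0.0000, prob=0.009755
UUDU: Ā=197.5521, payoff=75.8021, prob=0.078037
DDUU: Ā=102.6049, payoff=0.0000, prob=0.009755
UDUU: Ā=174.5616, payoff=52.8116, prob=0.078037
DUUU: Ā=157.0116, payoff=35.2616, prob=0.078037
UUUU: Ā=267.1237, payoff=145.3737, prob=0.624295
Price = Σ prob·payoff / R^4 = 112.846198 / 2.441406 = 46.2218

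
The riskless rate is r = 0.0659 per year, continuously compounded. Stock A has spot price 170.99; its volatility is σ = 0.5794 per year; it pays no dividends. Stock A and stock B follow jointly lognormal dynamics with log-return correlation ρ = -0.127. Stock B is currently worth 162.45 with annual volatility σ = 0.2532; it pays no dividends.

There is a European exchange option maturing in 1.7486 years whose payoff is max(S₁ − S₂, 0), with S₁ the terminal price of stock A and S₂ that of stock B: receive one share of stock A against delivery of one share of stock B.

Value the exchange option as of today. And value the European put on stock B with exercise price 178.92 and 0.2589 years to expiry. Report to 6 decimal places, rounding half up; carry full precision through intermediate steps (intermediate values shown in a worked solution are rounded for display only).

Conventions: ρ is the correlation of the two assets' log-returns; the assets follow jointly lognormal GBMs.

exchange price = 60.707252
price(stock B put K=178.92) = 17.011306

σ_eff = √(σ₁² + σ₂² − 2ρσ₁σ₂) = √(0.5794² + 0.2532² − 2·-0.127·0.5794·0.2532) = 0.661118
d₁ = (ln(S₁/S₂) + (q₂ − q₁ + σ_eff²/2)T) / (σ_eff√T) = (ln(170.99/162.45) + (0.0 − 0.0 + 0.218539)·1.7486) / 0.874227 = 0.495720
d₂ = d₁ − σ_eff√T = 0.495720 − 0.874227 = -0.378508
N(d₁) = 0.689954,  N(d₂) = 0.352527
V = S₁·e^{−q₁T}·N(d₁) − S₂·e^{−q₂T}·N(d₂) = 117.975209 − 57.267956 = 60.707252
[vanilla: stock B put K=178.92]
σ√T = 0.2532·√0.2589 = 0.128834
d₁ = (ln(S/K) + (r+σ²/2)T) / (σ√T) = (ln(162.45/178.92) + (0.0659+0.2532²/2)·0.2589) / 0.128834 = (-0.096569 + 0.025361) / 0.128834 = -0.552712
d₂ = d₁ − σ√T = -0.552712 − 0.128834 = -0.681545
e^{−rT} = 0.983083
N(−d₁) = 0.709770,  N(−d₂) = 0.752237
price = K·e^{−rT}·N(−d₂) − S·N(−d₁) = 132.313375 − 115.302069 = 17.011306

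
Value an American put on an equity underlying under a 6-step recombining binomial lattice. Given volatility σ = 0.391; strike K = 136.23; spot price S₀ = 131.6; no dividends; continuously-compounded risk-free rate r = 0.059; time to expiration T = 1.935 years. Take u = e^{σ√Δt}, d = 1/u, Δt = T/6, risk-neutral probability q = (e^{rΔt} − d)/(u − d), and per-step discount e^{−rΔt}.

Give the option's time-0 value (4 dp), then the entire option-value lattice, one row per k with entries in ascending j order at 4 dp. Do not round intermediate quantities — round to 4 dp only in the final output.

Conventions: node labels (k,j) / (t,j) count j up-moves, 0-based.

Δt=0.32250  u=1.24863  d=0.80088  q=0.48762  discount=0.98115
step 6 (expiry): payoffs max(K−S,0) = 101.5038 82.0893 51.8208 4.6300 0.0000 0.0000 0.0000
k=5: (k=5,j=0): S=43.3601, K−S=92.8699, hold=90.3023 ⇒ V=92.8699 exercise | (k=5,j=1): S=67.6016, K−S=68.6284, hold=66.0608 ⇒ V=68.6284 exercise | (k=5,j=2): S=105.3957, K−S=30.8343, hold=28.2667 ⇒ V=30.8343 exercise | (k=5,j=3): S=164.3194, K−S=0.0000, hold=2.3276 ⇒ V=2.3276 continue | (k=5,j=4): S=256.1858, K−S=0.0000, hold=0.0000 ⇒ V=0.0000 continue | (k=5,j=5): S=399.4121, K−S=0.0000, hold=0.0000 ⇒ V=0.0000 continue
k=4: (k=4,j=0): S=54.1407, K−S=82.0893, hold=79.5217 ⇒ V=82.0893 exercise | (k=4,j=1): S=84.4092, K−S=51.8208, hold=49.2532 ⇒ V=51.8208 exercise | (k=4,j=2): S=131.6000, K−S=4.6300, hold=16.6148 ⇒ V=16.6148 continue | (k=4,j=3): S=205.1738, K−S=0.0000, hold=1.1701 ⇒ V=1.1701 continue | (k=4,j=4): S=319.8808, K−S=0.0000, hold=0.0000 ⇒ V=0.0000 continue
k=3: (k=3,j=0): S=67.6016, K−S=68.6284, hold=66.0608 ⇒ V=68.6284 exercise | (k=3,j=1): S=105.3957, K−S=30.8343, hold=34.0005 ⇒ V=34.0005 continue | (k=3,j=2): S=164.3194, K−S=0.0000, hold=8.9125 ⇒ V=8.9125 continue | (k=3,j=3): S=256.1858, K−S=0.0000, hold=0.5883 ⇒ V=0.5883 continue
k=2: (k=2,j=0): S=84.4092, K−S=51.8208, hold=50.7680 ⇒ V=51.8208 exercise | (k=2,j=1): S=131.6000, K−S=4.6300, hold=21.3569 ⇒ V=21.3569 continue | (k=2,j=2): S=205.1738, K−S=0.0000, hold=4.7620 ⇒ V=4.7620 continue
k=1: (k=1,j=0): S=105.3957, K−S=30.8343, hold=36.2693 ⇒ V=36.2693 continue | (k=1,j=1): S=164.3194, K−S=0.0000, hold=13.0149 ⇒ V=13.0149 continue
k=0: (k=0,j=0): S=131.6000, K−S=4.6300, hold=24.4602 ⇒ V=24.4602 continue

price = 24.4602
tree:
24.4602
36.2693 13.0149
51.8208 21.3569 4.7620
68.6284 34.0005 8.9125 0.5883
82.0893 51.8208 16.6148 1.1701 0.0000
92.8699 68.6284 30.8343 2.3276 0.0000 0.0000
101.5038 82.0893 51.8208 4.6300 0.0000 0.0000 0.0000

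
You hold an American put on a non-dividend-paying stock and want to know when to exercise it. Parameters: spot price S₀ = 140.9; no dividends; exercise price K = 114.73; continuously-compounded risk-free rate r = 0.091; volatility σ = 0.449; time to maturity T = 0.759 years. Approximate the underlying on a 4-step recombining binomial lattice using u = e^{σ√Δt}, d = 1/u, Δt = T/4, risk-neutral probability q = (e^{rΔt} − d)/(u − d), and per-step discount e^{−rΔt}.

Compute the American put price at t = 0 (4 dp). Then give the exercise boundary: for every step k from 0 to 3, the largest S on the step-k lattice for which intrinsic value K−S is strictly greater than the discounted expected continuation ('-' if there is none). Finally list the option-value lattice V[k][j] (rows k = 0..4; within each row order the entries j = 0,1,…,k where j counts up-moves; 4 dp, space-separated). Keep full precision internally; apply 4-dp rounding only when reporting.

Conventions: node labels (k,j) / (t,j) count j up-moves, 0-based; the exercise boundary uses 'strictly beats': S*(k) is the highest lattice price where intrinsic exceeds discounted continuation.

Δt=0.18975  u=1.21602  d=0.82235  q=0.49550  discount=0.98288
step 4 (expiry): payoffs max(K−S,0) = 50.2918 19.4444 0.0000 0.0000 0.0000
step 3: (k=3,j=0): S=78.3584, K−S=36.3716, hold=34.4075 ⇒ V=36.3716 exercise | (k=3,j=1): S=115.8695, K−S=0.0000, hold=9.6417 ⇒ V=9.6417 continue | (k=3,j=2): S=171.3377, K−S=0.0000, hold=0.0000 ⇒ V=0.0000 continue | (k=3,j=3): S=253.3591, K−S=0.0000, hold=0.0000 ⇒ V=0.0000 continue  boundary S*=78.3584
step 2: (k=2,j=0): S=95.2856, K−S=19.4444, hold=22.7310 ⇒ V=22.7310 continue | (k=2,j=1): S=140.9000, K−S=0.0000, hold=4.7810 ⇒ V=4.7810 continue | (k=2,j=2): S=208.3505, K−S=0.0000, hold=0.0000 ⇒ V=0.0000 continue  boundary S*=-
step 1: (k=1,j=0): S=115.8695, K−S=0.0000, hold=13.5998 ⇒ V=13.5998 continue | (k=1,j=1): S=171.3377, K−S=0.0000, hold=2.3707 ⇒ V=2.3707 continue  boundary S*=-
step 0: (k=0,j=0): S=140.9000, K−S=0.0000, hold=7.8982 ⇒ V=7.8982 continue  boundary S*=-

price = 7.8982
boundary = - - - 78.3584
tree:
7.8982
13.5998 2.3707
22.7310 4.7810 0.0000
36.3716 9.6417 0.0000 0.0000
50.2918 19.4444 0.0000 0.0000 0.0000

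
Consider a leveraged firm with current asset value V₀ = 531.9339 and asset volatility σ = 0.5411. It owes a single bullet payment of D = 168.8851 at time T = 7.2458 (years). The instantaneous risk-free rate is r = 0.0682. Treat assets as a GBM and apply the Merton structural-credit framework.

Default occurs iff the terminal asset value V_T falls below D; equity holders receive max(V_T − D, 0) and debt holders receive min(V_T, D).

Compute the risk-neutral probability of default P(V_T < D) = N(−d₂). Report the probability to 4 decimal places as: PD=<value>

PD=0.3451

Work the structural quantities from V₀ = 531.9339 against face 168.8851:
d₁ = [ln(V₀/D) + (r + σ²/2)T] / (σ√T)
   = [ln(531.9339/168.8851) + (0.0682 + 0.5·0.5411²)·7.2458] / (0.5411·√7.2458)
   = [1.147301 + 1.554910] / 1.456534 = 1.855233
d₂ = d₁ − σ√T = 1.855233 − 1.456534 = 0.398699
risk-neutral PD = N(−d₂) = N(-0.398699) = 0.345058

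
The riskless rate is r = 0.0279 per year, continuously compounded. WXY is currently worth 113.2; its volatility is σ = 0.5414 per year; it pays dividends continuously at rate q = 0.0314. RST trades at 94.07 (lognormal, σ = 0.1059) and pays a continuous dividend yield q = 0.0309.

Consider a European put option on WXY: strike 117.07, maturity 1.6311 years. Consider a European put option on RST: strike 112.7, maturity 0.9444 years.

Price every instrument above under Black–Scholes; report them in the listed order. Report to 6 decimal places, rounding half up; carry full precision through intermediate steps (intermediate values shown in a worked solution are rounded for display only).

[WXY put K=117.07]
σ√T = 0.5414·√1.6311 = 0.691446
d₁ = (ln(S/K) + (r−q+σ²/2)T) / (σ√T) = (ln(113.2/117.07) + (0.0279−0.0314+0.5414²/2)·1.6311) / 0.691446 = (-0.033616 + 0.233340) / 0.691446 = 0.288850
d₂ = d₁ − σ√T = 0.288850 − 0.691446 = -0.402596
e^{−rT} = 0.955512
e^{−qT} = 0.950073
N(−d₁) = 0.386348,  N(−d₂) = 0.656377
price = K·e^{−rT}·N(−d₂) − S·e^{−qT}·N(−d₁) = 73.423571 − 41.551059 = 31.872512
[RST put K=112.7]
σ√T = 0.1059·√0.9444 = 0.102914
d₁ = (ln(S/K) + (r−q+σ²/2)T) / (σ√T) = (ln(94.07/112.7) + (0.0279−0.0309+0.1059²/2)·0.9444) / 0.102914 = (-0.180690 + 0.002462) / 0.102914 = -1.731815
d₂ = d₁ − σ√T = -1.731815 − 0.102914 = -1.834729
e^{−rT} = 0.973995
e^{−qT} = 0.971240
N(−d₁) = 0.958347,  N(−d₂) = 0.966727
price = K·e^{−rT}·N(−d₂) − S·e^{−qT}·N(−d₁) = 106.116929 − 87.558891 = 18.558038

price(WXY put K=117.07) = 31.872512
price(RST put K=112.7) = 18.558038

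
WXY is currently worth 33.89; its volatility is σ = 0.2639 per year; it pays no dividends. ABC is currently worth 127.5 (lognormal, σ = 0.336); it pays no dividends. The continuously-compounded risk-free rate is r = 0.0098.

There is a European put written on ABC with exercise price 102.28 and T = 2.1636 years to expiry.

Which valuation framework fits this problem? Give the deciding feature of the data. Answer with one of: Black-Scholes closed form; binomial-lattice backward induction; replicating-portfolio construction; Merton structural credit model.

Key observation: everything needed for the exact continuous-time valuation of the European put on ABC (strike 102.28) is given, and no feature rules the closed form out.

framework: Black-Scholes closed form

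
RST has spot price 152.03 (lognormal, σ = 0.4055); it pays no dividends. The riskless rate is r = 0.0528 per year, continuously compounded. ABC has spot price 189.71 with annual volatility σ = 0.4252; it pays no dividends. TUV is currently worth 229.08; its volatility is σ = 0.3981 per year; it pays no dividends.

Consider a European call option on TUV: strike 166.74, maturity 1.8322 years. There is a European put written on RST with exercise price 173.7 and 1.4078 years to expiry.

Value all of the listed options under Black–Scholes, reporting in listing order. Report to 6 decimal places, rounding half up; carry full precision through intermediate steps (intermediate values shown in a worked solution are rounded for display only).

[TUV call K=166.74]
σ√T = 0.3981·√1.8322 = 0.538863
d₁ = (ln(S/K) + (r+σ²/2)T) / (σ√T) = (ln(229.08/166.74) + (0.0528+0.3981²/2)·1.8322) / 0.538863 = (0.317636 + 0.241927) / 0.538863 = 1.038413
d₂ = d₁ − σ√T = 1.038413 − 0.538863 = 0.499550
e^{−rT} = 0.907792
N(d₁) = 0.850461,  N(d₂) = 0.691304
price = S·N(d₁) − K·e^{−rT}·N(d₂) = 194.823617 − 104.639354 = 90.184263
[RST put K=173.7]
σ√T = 0.4055·√1.4078 = 0.481129
d₁ = (ln(S/K) + (r+σ²/2)T) / (σ√T) = (ln(152.03/173.7) + (0.0528+0.4055²/2)·1.4078) / 0.481129 = (-0.133252 + 0.190074) / 0.481129 = 0.118102
d₂ = d₁ − σ√T = 0.118102 − 0.481129 = -0.363026
e^{−rT} = 0.928364
N(−d₁) = 0.452993,  N(−d₂) = 0.641707
price = K·e^{−rT}·N(−d₂) − S·N(−d₁) = 103.479650 − 68.868562 = 34.611088

price(TUV call K=166.74) = 90.184263
price(RST put K=173.7) = 34.611088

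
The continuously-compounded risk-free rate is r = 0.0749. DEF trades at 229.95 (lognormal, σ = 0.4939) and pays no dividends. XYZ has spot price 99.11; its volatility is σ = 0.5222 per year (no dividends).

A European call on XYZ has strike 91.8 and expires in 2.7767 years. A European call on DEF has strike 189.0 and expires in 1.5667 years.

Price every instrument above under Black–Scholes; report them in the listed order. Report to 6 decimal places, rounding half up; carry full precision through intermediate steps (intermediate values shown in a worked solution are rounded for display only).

[XYZ call K=91.8]
σ√T = 0.5222·√2.7767 = 0.870164
d₁ = (ln(S/K) + (r+σ²/2)T) / (σ√T) = (ln(99.11/91.8) + (0.0749+0.5222²/2)·2.7767) / 0.870164 = (0.076618 + 0.586568) / 0.870164 = 0.762139
d₂ = d₁ − σ√T = 0.762139 − 0.870164 = -0.108026
e^{−rT} = 0.812227
N(d₁) = 0.777011,  N(d₂) = 0.456988
price = S·N(d₁) − K·e^{−rT}·N(d₂) = 77.009597 − 34.074131 = 42.935467
[DEF call K=189.0]
σ√T = 0.4939·√1.5667 = 0.618204
d₁ = (ln(S/K) + (r+σ²/2)T) / (σ√T) = (ln(229.95/189.0) + (0.0749+0.4939²/2)·1.5667) / 0.618204 = (0.196115 + 0.308434) / 0.618204 = 0.816153
d₂ = d₁ − σ√T = 0.816153 − 0.618204 = 0.197948
e^{−rT} = 0.889278
N(d₁) = 0.792794,  N(d₂) = 0.578457
price = S·N(d₁) − K·e^{−rT}·N(d₂) = 182.302877 − 97.223317 = 85.079560

price(XYZ call K=91.8) = 42.935467
price(DEF call K=189.0) = 85.079560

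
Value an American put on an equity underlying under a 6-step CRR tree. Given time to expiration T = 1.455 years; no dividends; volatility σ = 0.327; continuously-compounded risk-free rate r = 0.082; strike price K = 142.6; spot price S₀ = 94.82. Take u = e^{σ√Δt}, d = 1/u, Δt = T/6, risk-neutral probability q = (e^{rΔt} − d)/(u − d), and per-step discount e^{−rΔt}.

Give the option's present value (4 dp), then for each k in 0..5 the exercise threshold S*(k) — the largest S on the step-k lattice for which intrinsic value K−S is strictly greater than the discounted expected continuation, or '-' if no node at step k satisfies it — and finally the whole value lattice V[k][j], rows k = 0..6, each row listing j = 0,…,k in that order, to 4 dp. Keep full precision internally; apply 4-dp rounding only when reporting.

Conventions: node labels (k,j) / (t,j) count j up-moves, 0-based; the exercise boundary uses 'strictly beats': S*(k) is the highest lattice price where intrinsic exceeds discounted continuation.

price = 47.7800
boundary = 94.8200 80.7172 94.8200 80.7172 94.8200 111.3868
tree:
47.7800
61.8828 32.3891
73.8881 47.7800 19.5375
84.1078 61.8828 31.3192 9.4972
92.8075 73.8881 47.7800 17.4465 2.5812
100.2132 84.1078 61.8828 31.2132 5.5076 0.0000
106.5175 92.8075 73.8881 47.7800 11.7518 0.0000 0.0000

Δt=0.24250, u=1.17472, d=0.85127, q=0.52192, disc=e^(-rΔt)=0.98031
k=6 terminal: V=max(K-S,0) → 106.5175 92.8075 73.8881 47.7800 11.7518 0.0000 0.0000
k=5: j=0 S=42.3868 intr=100.2132 cont=97.4056 V=100.2132[EX]; j=1 S=58.4922 intr=84.1078 cont=81.3002 V=84.1078[EX]; j=2 S=80.7172 intr=61.8828 cont=59.0752 V=61.8828[EX]; j=3 S=111.3868 intr=31.2132 cont=28.4056 V=31.2132[EX]; j=4 S=153.7099 intr=0.0000 cont=5.5076 V=5.5076[hold]; j=5 S=212.1141 intr=0.0000 cont=0.0000 V=0.0000[hold]  S*(5)=111.3868
k=4: j=0 S=49.7925 intr=92.8075 cont=89.9999 V=92.8075[EX]; j=1 S=68.7119 intr=73.8881 cont=71.0805 V=73.8881[EX]; j=2 S=94.8200 intr=47.7800 cont=44.9724 V=47.7800[EX]; j=3 S=130.8482 intr=11.7518 cont=17.4465 V=17.4465[hold]; j=4 S=180.5659 intr=0.0000 cont=2.5812 V=2.5812[hold]  S*(4)=94.8200
k=3: j=0 S=58.4922 intr=84.1078 cont=81.3002 V=84.1078[EX]; j=1 S=80.7172 intr=61.8828 cont=59.0752 V=61.8828[EX]; j=2 S=111.3868 intr=31.2132 cont=31.3192 V=31.3192[hold]; j=3 S=153.7099 intr=0.0000 cont=9.4972 V=9.4972[hold]  S*(3)=80.7172
k=2: j=0 S=68.7119 intr=73.8881 cont=71.0805 V=73.8881[EX]; j=1 S=94.8200 intr=47.7800 cont=45.0267 V=47.7800[EX]; j=2 S=130.8482 intr=11.7518 cont=19.5375 V=19.5375[hold]  S*(2)=94.8200
k=1: j=0 S=80.7172 intr=61.8828 cont=59.0752 V=61.8828[EX]; j=1 S=111.3868 intr=31.2132 cont=32.3891 V=32.3891[hold]  S*(1)=80.7172
k=0: j=0 S=94.8200 intr=47.7800 cont=45.5741 V=47.7800[EX]  S*(0)=94.8200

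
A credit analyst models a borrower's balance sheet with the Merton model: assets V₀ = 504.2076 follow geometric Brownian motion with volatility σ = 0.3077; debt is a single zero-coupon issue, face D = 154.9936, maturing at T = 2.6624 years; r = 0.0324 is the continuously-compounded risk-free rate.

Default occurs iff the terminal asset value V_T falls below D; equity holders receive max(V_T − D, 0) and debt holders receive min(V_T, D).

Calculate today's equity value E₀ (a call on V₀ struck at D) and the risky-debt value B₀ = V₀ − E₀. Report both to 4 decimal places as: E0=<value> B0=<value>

E0=362.2692 B0=141.9384

With assets at 504.2076 and a single debt payment of 154.9936 at 2.6624 years:
d₁ = [ln(V₀/D) + (r + σ²/2)T] / (σ√T)
   = [ln(504.2076/154.9936) + (0.0324 + 0.5·0.3077²)·2.6624] / (0.3077·√2.6624)
   = [1.179604 + 0.212299] / 0.502070 = 2.772330
d₂ = d₁ − σ√T = 2.772330 − 0.502070 = 2.270260
N(d₁) = 0.997217,  N(d₂) = 0.988404,  e^(−rT) = 0.917354
E₀ = V₀·N(d₁) − D·e^(−rT)·N(d₂)
   = 504.2076·0.997217 − 154.9936·0.917354·0.988404 = 362.269218
B₀ = V₀ − E₀ = 504.2076 − 362.269218 = 141.938382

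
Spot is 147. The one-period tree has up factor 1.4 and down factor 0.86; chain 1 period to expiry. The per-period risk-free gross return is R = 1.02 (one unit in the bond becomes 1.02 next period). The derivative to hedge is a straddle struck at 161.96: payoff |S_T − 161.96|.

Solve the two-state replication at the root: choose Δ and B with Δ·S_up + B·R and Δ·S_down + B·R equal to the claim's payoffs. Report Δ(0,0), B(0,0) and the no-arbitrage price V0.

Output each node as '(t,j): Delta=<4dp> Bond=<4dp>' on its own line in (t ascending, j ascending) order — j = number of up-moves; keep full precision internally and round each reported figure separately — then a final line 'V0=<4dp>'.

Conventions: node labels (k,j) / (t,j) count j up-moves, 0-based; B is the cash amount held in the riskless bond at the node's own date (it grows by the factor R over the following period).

Under the risk-neutral measure, an up-move has probability p* = (R−d)/(u−d) = 0.2963 and values discount at R = 1.02.
Payoffs at expiry: V(1,0)=35.5400, V(1,1)=43.8400
  t=0,j=0: stock 147.0000 → up 205.8000 (V=43.8400), down 126.4200 (V=35.5400). Price 37.2542; hedge Δ=0.1046, bond B=21.8838.
Sanity check at the root: Δ(0,0)·S0 + B(0,0) reproduces V0 = 37.2542.

(0,0): Delta=0.1046 Bond=21.8838
V0=37.2542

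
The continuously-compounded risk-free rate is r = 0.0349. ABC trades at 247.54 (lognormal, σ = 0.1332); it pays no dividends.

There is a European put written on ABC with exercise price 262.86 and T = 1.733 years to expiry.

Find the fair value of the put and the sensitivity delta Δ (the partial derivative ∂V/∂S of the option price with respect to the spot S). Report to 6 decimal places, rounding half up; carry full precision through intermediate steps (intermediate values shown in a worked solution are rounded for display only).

price = 17.237114
Δ = -0.464088

σ√T = 0.1332·√1.733 = 0.175349
d₁ = (ln(S/K) + (r+σ²/2)T) / (σ√T) = (ln(247.54/262.86) + (0.0349+0.1332²/2)·1.733) / 0.175349 = (-0.060049 + 0.075855) / 0.175349 = 0.090140
d₂ = d₁ − σ√T = 0.090140 − 0.175349 = -0.085209
e^{−rT} = 0.941311
N(−d₁) = 0.464088,  N(−d₂) = 0.533952
Put price V = K·e^{−rT}·N(−d₂) − S·N(−d₁) = 132.117453 − 114.880340 = 17.237114
Δ = −N(−d₁) = -0.464088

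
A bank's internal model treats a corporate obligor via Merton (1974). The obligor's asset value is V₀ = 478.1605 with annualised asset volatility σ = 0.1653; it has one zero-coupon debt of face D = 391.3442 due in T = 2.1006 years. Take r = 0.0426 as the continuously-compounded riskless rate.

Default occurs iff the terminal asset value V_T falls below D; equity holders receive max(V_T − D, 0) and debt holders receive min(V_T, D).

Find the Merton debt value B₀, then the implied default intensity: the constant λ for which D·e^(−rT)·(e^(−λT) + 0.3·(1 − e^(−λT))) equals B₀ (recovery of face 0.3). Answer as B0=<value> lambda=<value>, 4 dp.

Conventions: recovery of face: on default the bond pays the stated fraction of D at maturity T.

B0=352.4233 lambda=0.0104

Work the structural quantities from V₀ = 478.1605 against face 391.3442:
d₁ = [ln(V₀/D) + (r + σ²/2)T] / (σ√T)
   = [ln(478.1605/391.3442) + (0.0426 + 0.5·0.1653²)·2.1006] / (0.1653·√2.1006)
   = [0.200359 + 0.118184] / 0.239577 = 1.329608
d₂ = d₁ − σ√T = 1.329608 − 0.239577 = 1.090031
N(d₁) = 0.908176,  N(d₂) = 0.862150,  e^(−rT) = 0.914401
E₀ = V₀·N(d₁) − D·e^(−rT)·N(d₂)
   = 478.1605·0.908176 − 391.3442·0.914401·0.862150 = 125.737222
B₀ = V₀ − E₀ = 478.1605 − 125.737222 = 352.423278
e^(−λT) = (B₀·e^(rT)/D − 0.3)/(1 − 0.3) = (352.4233·1.093612/391.3442 − 0.3)/0.7 = 0.97835296
λ = −ln(0.97835296)/2.1006 = 0.010418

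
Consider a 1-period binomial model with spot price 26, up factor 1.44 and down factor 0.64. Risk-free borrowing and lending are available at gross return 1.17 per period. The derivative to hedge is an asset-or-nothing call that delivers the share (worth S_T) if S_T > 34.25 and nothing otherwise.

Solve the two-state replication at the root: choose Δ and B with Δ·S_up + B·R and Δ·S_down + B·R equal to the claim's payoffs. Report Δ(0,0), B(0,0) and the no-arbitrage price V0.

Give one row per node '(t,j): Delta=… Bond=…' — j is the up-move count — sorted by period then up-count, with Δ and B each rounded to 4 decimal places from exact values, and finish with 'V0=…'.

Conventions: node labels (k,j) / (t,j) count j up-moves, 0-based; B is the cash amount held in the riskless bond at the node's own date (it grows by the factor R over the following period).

(0,0): Delta=1.8000 Bond=-25.6000
V0=21.2000

Under the risk-neutral measure, an up-move has probability p* = (R−d)/(u−d) = 0.6625 and values discount at R = 1.17.
At maturity the claim pays: V(1,0)=0.0000, V(1,1)=37.4400
  t=0,j=0: stock 26.0000 → up 37.4400 (V=37.4400), down 16.6400 (V=0.0000). Price 21.2000; hedge Δ=1.8000, bond B=-25.6000.
Sanity check at the root: Δ(0,0)·S0 + B(0,0) reproduces V0 = 21.2000.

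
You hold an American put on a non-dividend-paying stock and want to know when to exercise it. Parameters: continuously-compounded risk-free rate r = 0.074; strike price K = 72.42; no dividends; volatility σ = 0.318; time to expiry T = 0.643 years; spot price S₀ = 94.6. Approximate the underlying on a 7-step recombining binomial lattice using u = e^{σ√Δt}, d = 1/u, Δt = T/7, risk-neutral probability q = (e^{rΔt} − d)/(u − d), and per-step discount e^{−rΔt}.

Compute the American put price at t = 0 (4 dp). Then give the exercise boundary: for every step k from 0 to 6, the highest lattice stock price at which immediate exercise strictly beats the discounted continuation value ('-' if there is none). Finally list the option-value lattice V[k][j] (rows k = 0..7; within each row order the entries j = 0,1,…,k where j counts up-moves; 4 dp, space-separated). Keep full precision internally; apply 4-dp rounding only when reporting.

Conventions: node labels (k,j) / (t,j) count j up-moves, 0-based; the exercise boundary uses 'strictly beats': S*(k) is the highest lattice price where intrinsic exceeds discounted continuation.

Δt=0.09186, u=1.10118, d=0.90812, q=0.51125, disc=e^(-rΔt)=0.99323
k=7 terminal: V=max(K-S,0) → 24.2372 13.9940 1.5732 0.0000 0.0000 0.0000 0.0000 0.0000
k=6: j=0 S=53.0578 intr=19.3622 cont=18.8716 V=19.3622[EX]; j=1 S=64.3374 intr=8.0826 cont=7.5920 V=8.0826[EX]; j=2 S=78.0148 intr=0.0000 cont=0.7637 V=0.7637[hold]; j=3 S=94.6000 intr=0.0000 cont=0.0000 V=0.0000[hold]; j=4 S=114.7110 intr=0.0000 cont=0.0000 V=0.0000[hold]; j=5 S=139.0974 intr=0.0000 cont=0.0000 V=0.0000[hold]; j=6 S=168.6681 intr=0.0000 cont=0.0000 V=0.0000[hold]  S*(6)=64.3374
k=5: j=0 S=58.4260 intr=13.9940 cont=13.5034 V=13.9940[EX]; j=1 S=70.8468 intr=1.5732 cont=4.3114 V=4.3114[hold]; j=2 S=85.9081 intr=0.0000 cont=0.3707 V=0.3707[hold]; j=3 S=104.1713 intr=0.0000 cont=0.0000 V=0.0000[hold]; j=4 S=126.3171 intr=0.0000 cont=0.0000 V=0.0000[hold]; j=5 S=153.1708 intr=0.0000 cont=0.0000 V=0.0000[hold]  S*(5)=58.4260
k=4: j=0 S=64.3374 intr=8.0826 cont=8.9825 V=8.9825[hold]; j=1 S=78.0148 intr=0.0000 cont=2.2812 V=2.2812[hold]; j=2 S=94.6000 intr=0.0000 cont=0.1800 V=0.1800[hold]; j=3 S=114.7110 intr=0.0000 cont=0.0000 V=0.0000[hold]; j=4 S=139.0974 intr=0.0000 cont=0.0000 V=0.0000[hold]  S*(4)=-
k=3: j=0 S=70.8468 intr=1.5732 cont=5.5188 V=5.5188[hold]; j=1 S=85.9081 intr=0.0000 cont=1.1987 V=1.1987[hold]; j=2 S=104.1713 intr=0.0000 cont=0.0874 V=0.0874[hold]; j=3 S=126.3171 intr=0.0000 cont=0.0000 V=0.0000[hold]  S*(3)=-
k=2: j=0 S=78.0148 intr=0.0000 cont=3.2877 V=3.2877[hold]; j=1 S=94.6000 intr=0.0000 cont=0.6263 V=0.6263[hold]; j=2 S=114.7110 intr=0.0000 cont=0.0424 V=0.0424[hold]  S*(2)=-
k=1: j=0 S=85.9081 intr=0.0000 cont=1.9140 V=1.9140[hold]; j=1 S=104.1713 intr=0.0000 cont=0.3255 V=0.3255[hold]  S*(1)=-
k=0: j=0 S=94.6000 intr=0.0000 cont=1.0944 V=1.0944[hold]  S*(0)=-

price = 1.0944
boundary = - - - - - 58.4260 64.3374
tree:
1.0944
1.9140 0.3255
3.2877 0.6263 0.0424
5.5188 1.1987 0.0874 0.0000
8.9825 2.2812 0.1800 0.0000 0.0000
13.9940 4.3114 0.3707 0.0000 0.0000 0.0000
19.3622 8.0826 0.7637 0.0000 0.0000 0.0000 0.0000
24.2372 13.9940 1.5732 0.0000 0.0000 0.0000 0.0000 0.0000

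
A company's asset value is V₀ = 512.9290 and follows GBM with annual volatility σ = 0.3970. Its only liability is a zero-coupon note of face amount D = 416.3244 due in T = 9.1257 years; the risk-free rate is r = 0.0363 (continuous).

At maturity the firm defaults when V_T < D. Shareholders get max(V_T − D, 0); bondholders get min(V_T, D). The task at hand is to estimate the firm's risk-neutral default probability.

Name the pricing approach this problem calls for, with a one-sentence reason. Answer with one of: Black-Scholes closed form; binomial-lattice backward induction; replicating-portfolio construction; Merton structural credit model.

Key observation: a levered firm with one bullet debt due at 9.1257 years is the canonical structural-credit setup: equity is a call on the firm's assets struck at the face value.

framework: Merton structural credit model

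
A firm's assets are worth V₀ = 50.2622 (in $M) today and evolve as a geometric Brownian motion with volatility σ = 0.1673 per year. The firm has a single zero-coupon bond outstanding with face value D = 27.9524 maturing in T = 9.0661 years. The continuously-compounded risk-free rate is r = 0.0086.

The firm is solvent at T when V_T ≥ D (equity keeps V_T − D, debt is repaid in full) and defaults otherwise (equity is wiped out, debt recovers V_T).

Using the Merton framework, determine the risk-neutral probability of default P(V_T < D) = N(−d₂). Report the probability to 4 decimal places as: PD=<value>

PD=0.1428

Equity is a call on the firm's assets struck at D = 27.9524:
d₁ = [ln(V₀/D) + (r + σ²/2)T] / (σ√T)
   = [ln(50.2622/27.9524) + (0.0086 + 0.5·0.1673²)·9.0661] / (0.1673·√9.0661)
   = [0.586750 + 0.204845] / 0.503740 = 1.571438
d₂ = d₁ − σ√T = 1.571438 − 0.503740 = 1.067698
risk-neutral PD = N(−d₂) = N(-1.067698) = 0.142828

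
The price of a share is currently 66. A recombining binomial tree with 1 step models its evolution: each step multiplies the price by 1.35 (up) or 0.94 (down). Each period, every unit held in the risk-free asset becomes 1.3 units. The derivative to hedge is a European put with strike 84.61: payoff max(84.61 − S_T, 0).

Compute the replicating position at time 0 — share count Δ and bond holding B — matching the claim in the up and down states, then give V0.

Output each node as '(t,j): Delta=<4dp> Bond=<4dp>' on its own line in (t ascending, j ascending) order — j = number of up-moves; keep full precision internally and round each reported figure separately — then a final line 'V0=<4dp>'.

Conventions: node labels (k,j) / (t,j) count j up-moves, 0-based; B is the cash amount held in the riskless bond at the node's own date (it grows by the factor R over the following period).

Under the risk-neutral measure, an up-move has probability p* = (R−d)/(u−d) = 0.8780 and values discount at R = 1.3.
Terminal payoffs: V(1,0)=22.5700, V(1,1)=0.0000
(0,0): S=66.0000. Δ = (V_up−V_dn)/(S_up−S_dn) = (0.0000−22.5700)/(89.1000−62.0400) = -0.8341. V = [p*·0.0000 + (1−p*)·22.5700]/1.3 = 2.1173. B = V − Δ·S = 57.1660.
Verification: the root portfolio costs Δ(0,0)·S0 + B(0,0) = 2.1173, matching V0.

(0,0): Delta=-0.8341 Bond=57.1660
V0=2.1173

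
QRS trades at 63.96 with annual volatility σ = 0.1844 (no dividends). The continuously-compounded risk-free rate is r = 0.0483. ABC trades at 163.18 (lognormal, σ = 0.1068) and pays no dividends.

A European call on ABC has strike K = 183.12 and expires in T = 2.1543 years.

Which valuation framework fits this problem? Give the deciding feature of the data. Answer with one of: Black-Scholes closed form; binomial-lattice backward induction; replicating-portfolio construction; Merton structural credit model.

Key observation: a European claim on ABC (strike 183.12) — a lognormal (GBM) underlying with constant rate and volatility — has an exact closed-form value; no lattice or capital structure is involved.

framework: Black-Scholes closed form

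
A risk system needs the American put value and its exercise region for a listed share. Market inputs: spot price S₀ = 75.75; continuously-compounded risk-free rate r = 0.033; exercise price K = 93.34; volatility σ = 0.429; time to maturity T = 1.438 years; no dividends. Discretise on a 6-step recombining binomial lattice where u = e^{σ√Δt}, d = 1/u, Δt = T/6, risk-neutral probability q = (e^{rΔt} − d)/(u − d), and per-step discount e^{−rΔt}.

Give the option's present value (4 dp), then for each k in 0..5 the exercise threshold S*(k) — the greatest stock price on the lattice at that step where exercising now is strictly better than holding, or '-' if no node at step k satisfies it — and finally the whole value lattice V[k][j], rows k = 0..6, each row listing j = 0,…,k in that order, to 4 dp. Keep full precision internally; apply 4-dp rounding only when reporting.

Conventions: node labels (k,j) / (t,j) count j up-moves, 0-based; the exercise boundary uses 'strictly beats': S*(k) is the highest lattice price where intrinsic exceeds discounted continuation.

price = 25.5904
boundary = - - 49.7693 40.3414 49.7693 61.4005
tree:
25.5904
34.0127 16.3923
43.5707 23.6588 8.3596
52.9986 32.8822 13.5115 2.6090
60.6406 43.5707 21.2160 4.9288 0.0000
66.8349 52.9986 31.9395 9.3112 0.0000 0.0000
71.8558 60.6406 43.5707 17.5900 0.0000 0.0000 0.0000

Δt=0.23967, u=1.23370, d=0.81057, q=0.46645, disc=e^(-rΔt)=0.99212
k=6 terminal: V=max(K-S,0) → 71.8558 60.6406 43.5707 17.5900 0.0000 0.0000 0.0000
k=5: j=0 S=26.5051 intr=66.8349 cont=66.0996 V=66.8349[EX]; j=1 S=40.3414 intr=52.9986 cont=52.2633 V=52.9986[EX]; j=2 S=61.4005 intr=31.9395 cont=31.2042 V=31.9395[EX]; j=3 S=93.4530 intr=0.0000 cont=9.3112 V=9.3112[hold]; j=4 S=142.2376 intr=0.0000 cont=0.0000 V=0.0000[hold]; j=5 S=216.4890 intr=0.0000 cont=0.0000 V=0.0000[hold]  S*(5)=61.4005
k=4: j=0 S=32.6994 intr=60.6406 cont=59.9053 V=60.6406[EX]; j=1 S=49.7693 intr=43.5707 cont=42.8354 V=43.5707[EX]; j=2 S=75.7500 intr=17.5900 cont=21.2160 V=21.2160[hold]; j=3 S=115.2933 intr=0.0000 cont=4.9288 V=4.9288[hold]; j=4 S=175.4790 intr=0.0000 cont=0.0000 V=0.0000[hold]  S*(4)=49.7693
k=3: j=0 S=40.3414 intr=52.9986 cont=52.2633 V=52.9986[EX]; j=1 S=61.4005 intr=31.9395 cont=32.8822 V=32.8822[hold]; j=2 S=93.4530 intr=0.0000 cont=13.5115 V=13.5115[hold]; j=3 S=142.2376 intr=0.0000 cont=2.6090 V=2.6090[hold]  S*(3)=40.3414
k=2: j=0 S=49.7693 intr=43.5707 cont=43.2717 V=43.5707[EX]; j=1 S=75.7500 intr=17.5900 cont=23.6588 V=23.6588[hold]; j=2 S=115.2933 intr=0.0000 cont=8.3596 V=8.3596[hold]  S*(2)=49.7693
k=1: j=0 S=61.4005 intr=31.9395 cont=34.0127 V=34.0127[hold]; j=1 S=93.4530 intr=0.0000 cont=16.3923 V=16.3923[hold]  S*(1)=-
k=0: j=0 S=75.7500 intr=17.5900 cont=25.5904 V=25.5904[hold]  S*(0)=-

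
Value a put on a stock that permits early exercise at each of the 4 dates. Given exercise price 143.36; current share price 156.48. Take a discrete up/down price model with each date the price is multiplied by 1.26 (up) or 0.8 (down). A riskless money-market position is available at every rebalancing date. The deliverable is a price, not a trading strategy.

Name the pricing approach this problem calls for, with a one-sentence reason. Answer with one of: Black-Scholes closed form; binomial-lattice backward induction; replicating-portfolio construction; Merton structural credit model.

framework: binomial-lattice backward induction

Key observation: an American put (K = 143.36, S₀ = 156.48) on a 4-date tree has no closed form — the optimal stopping decision is embedded and must be resolved recursively from expiry.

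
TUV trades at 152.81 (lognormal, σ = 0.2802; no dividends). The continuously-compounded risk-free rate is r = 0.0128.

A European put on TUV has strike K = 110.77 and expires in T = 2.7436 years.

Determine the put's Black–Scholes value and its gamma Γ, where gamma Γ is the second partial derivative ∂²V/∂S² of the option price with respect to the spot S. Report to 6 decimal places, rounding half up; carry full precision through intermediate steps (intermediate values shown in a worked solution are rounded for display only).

price = 7.414503
Γ = 0.003409

σ√T = 0.2802·√2.7436 = 0.464118
d₁ = (ln(S/K) + (r+σ²/2)T) / (σ√T) = (ln(152.81/110.77) + (0.0128+0.2802²/2)·2.7436) / 0.464118 = (0.321739 + 0.142821) / 0.464118 = 1.000953
d₂ = d₁ − σ√T = 1.000953 − 0.464118 = 0.536834
e^{−rT} = 0.965491
N(−d₁) = 0.158425,  N(−d₂) = 0.295691
Put price V = K·e^{−rT}·N(−d₂) − S·N(−d₁) = 31.623406 − 24.208904 = 7.414503
φ(d₁) = (1/√(2π))·e^{−d₁²/2} = 0.241740
Γ = φ(d₁) / (S·σ·√T) = 0.003409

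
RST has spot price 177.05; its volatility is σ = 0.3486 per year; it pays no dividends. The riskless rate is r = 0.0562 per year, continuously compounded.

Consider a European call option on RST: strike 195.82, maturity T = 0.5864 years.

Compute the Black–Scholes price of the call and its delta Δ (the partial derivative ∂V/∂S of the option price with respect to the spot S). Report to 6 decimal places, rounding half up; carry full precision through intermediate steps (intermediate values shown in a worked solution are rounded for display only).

σ√T = 0.3486·√0.5864 = 0.266947
d₁ = (ln(S/K) + (r+σ²/2)T) / (σ√T) = (ln(177.05/195.82) + (0.0562+0.3486²/2)·0.5864) / 0.266947 = (-0.100764 + 0.068586) / 0.266947 = -0.120540
d₂ = d₁ − σ√T = -0.120540 − 0.266947 = -0.387487
e^{−rT} = 0.967581
N(d₁) = 0.452028,  N(d₂) = 0.349198
Call price V = S·N(d₁) − K·e^{−rT}·N(d₂) = 80.031496 − 66.163166 = 13.868329
Δ = N(d₁) = 0.452028

price = 13.868329
Δ = 0.452028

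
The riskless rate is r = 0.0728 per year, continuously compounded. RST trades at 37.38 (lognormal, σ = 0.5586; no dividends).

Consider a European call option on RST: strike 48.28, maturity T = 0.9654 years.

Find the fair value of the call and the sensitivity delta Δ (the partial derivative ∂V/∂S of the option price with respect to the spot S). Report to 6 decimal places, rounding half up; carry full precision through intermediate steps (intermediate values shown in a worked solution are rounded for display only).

price = 5.585925
Δ = 0.474590

σ√T = 0.5586·√0.9654 = 0.548851
d₁ = (ln(S/K) + (r+σ²/2)T) / (σ√T) = (ln(37.38/48.28) + (0.0728+0.5586²/2)·0.9654) / 0.548851 = (-0.255882 + 0.220900) / 0.548851 = -0.063736
d₂ = d₁ − σ√T = -0.063736 − 0.548851 = -0.612587
e^{−rT} = 0.932132
N(d₁) = 0.474590,  N(d₂) = 0.270075
Call price V = S·N(d₁) − K·e^{−rT}·N(d₂) = 17.740180 − 12.154254 = 5.585925
Δ = N(d₁) = 0.474590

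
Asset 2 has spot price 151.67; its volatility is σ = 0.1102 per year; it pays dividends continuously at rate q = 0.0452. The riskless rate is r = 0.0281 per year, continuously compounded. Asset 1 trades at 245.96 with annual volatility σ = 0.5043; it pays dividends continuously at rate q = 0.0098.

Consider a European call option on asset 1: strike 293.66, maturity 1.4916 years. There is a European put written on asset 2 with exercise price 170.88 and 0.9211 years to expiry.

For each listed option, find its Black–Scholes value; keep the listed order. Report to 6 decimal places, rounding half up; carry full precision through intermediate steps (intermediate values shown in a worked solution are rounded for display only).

[asset 1 call K=293.66]
σ√T = 0.5043·√1.4916 = 0.615907
d₁ = (ln(S/K) + (r−q+σ²/2)T) / (σ√T) = (ln(245.96/293.66) + (0.0281−0.0098+0.5043²/2)·1.4916) / 0.615907 = (-0.177254 + 0.216967) / 0.615907 = 0.064479
d₂ = d₁ − σ√T = 0.064479 − 0.615907 = -0.551428
e^{−rT} = 0.958952
e^{−qT} = 0.985489
N(d₁) = 0.525706,  N(d₂) = 0.290670
price = S·e^{−qT}·N(d₁) − K·e^{−rT}·N(d₂) = 127.426226 − 81.854472 = 45.571753
[asset 2 put K=170.88]
σ√T = 0.1102·√0.9211 = 0.105763
d₁ = (ln(S/K) + (r−q+σ²/2)T) / (σ√T) = (ln(151.67/170.88) + (0.0281−0.0452+0.1102²/2)·0.9211) / 0.105763 = (-0.119254 − 0.010158) / 0.105763 = -1.223603
d₂ = d₁ − σ√T = -1.223603 − 0.105763 = -1.329367
e^{−rT} = 0.974449
e^{−qT} = 0.959221
N(−d₁) = 0.889449,  N(−d₂) = 0.908136
price = K·e^{−rT}·N(−d₂) − S·e^{−qT}·N(−d₁) = 151.217324 − 129.401546 = 21.815779

price(asset 1 call K=293.66) = 45.571753
price(asset 2 put K=170.88) = 21.815779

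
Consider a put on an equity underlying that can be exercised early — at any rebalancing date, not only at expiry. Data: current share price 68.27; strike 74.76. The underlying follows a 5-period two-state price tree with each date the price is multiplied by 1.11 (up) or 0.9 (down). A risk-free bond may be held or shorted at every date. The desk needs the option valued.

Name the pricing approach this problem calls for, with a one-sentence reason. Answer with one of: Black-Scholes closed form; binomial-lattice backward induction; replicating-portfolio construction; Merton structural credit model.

framework: binomial-lattice backward induction

Key observation: the exercise right at every one of the 5 steps is what matters: each node needs max(74.76 − S, continuation), which only the stepwise tree valuation starting from spot 68.27 delivers.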